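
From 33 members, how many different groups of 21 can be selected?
C(33,21) = 33!/(21!×12!) = 354817320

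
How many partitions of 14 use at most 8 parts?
By conjugation, equals partitions of 14 into parts ≤ 8. Let r_j(i) = number of partitions of i into parts ≤ j, for i = 0..14. r_1(i) = 1 for all i; r_j(i) = r_{j-1}(i) + r_j(i-j). Rows j = 2..8: ≤2: 1 1 2 2 3 3 4 4 5 5 6 6 7 7 8; ≤3: 1 1 2 3 4 5 7 8 10 12 14 16 19 21 24; ≤4: 1 1 2 3 5 6 9 11 15 18 23 27 34 39 47; ≤5: 1 1 2 3 5 7 10 13 18 23 30 37 47 57 70; ≤6: 1 1 2 3 5 7 11 14 20 26 35 44 58 71 90; ≤7: 1 1 2 3 5 7 11 15 21 28 38 49 65 82 105; ≤8: 1 1 2 3 5 7 11 15 22 29 40 52 70 89 116. r_8(14) = 116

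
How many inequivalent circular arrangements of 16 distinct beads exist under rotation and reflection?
(16-1)!/2 = 1307674368000/2 = 653837184000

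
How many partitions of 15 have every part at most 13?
Let r_j(i) = number of partitions of i into parts ≤ j, for i = 0..15. r_1(i) = 1 for all i; r_j(i) = r_{j-1}(i) + r_j(i-j). Rows j = 2..13: ≤2: 1 1 2 2 3 3 4 4 5 5 6 6 7 7 8 8; ≤3: 1 1 2 3 4 5 7 8 10 12 14 16 19 21 24 27; ≤4: 1 1 2 3 5 6 9 11 15 18 23 27 34 39 47 54; ≤5: 1 1 2 3 5 7 10 13 18 23 30 37 47 57 70 84; ≤6: 1 1 2 3 5 7 11 14 20 26 35 44 58 71 90 110; ≤7: 1 1 2 3 5 7 11 15 21 28 38 49 65 82 105 131; ≤8: 1 1 2 3 5 7 11 15 22 29 40 52 70 89 116 146; ≤9: 1 1 2 3 5 7 11 15 22 30 41 54 73 94 123 157; ≤10: 1 1 2 3 5 7 11 15 22 30 42 55 75 97 128 164; ≤11: 1 1 2 3 5 7 11 15 22 30 42 56 76 99 131 169; ≤12: 1 1 2 3 5 7 11 15 22 30 42 56 77 100 133 172; ≤13: 1 1 2 3 5 7 11 15 22 30 42 56 77 101 134 174. r_13(15) = 174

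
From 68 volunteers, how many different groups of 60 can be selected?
C(68,60) = 68!/(60!×8!) = 7392009768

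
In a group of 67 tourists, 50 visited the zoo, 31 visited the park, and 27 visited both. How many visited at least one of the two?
|A∪B| = |A| + |B| - |A∩B| = 50 + 31 - 27 = 54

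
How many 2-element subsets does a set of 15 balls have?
C(15,2) = 15!/(2!×13!) = 105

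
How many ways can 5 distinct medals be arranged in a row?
5! = 120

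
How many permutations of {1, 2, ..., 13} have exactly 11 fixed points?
Choose the 11 fixed points C(13,11) = 78, derange the rest: !2 = Σ_{j=0}^{2} (-1)^j·2!/j! = 2 - 2 + 1 = 1. Product = 78 × 1 = 78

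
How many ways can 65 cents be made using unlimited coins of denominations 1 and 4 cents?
Coefficient of x^65 in 1/(1-x^1) · 1/(1-x^4). Use j coins of 4 for j = 0..⌊65/4⌋ = 16, the rest in 1s: 16 + 1 = 17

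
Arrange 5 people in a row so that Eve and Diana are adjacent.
Treat as block: (5-1)! × 2! = 24 × 2 = 48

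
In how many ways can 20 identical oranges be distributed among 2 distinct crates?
C(20+2-1, 2-1) = C(21, 1) = 21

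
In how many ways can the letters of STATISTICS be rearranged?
10! / (3! × 3! × 1! × 2! × 1!) = 50400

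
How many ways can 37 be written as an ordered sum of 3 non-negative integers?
C(37+3-1, 3-1) = C(39, 2) = 741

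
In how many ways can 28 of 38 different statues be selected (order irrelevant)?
C(38,28) = 38!/(28!×10!) = 472733756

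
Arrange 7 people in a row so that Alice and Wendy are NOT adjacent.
Total - adjacent = 7! - (7-1)!×2 = 5040 - 1440 = 3600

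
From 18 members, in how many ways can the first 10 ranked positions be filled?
P(18,10) = 18!/(18-10)! = 158789030400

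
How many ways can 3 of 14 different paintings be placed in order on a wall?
P(14,3) = 14!/(14-3)! = 2184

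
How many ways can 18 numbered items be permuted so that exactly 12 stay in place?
Choose the 12 fixed points C(18,12) = 18564, derange the rest: !6 = Σ_{j=0}^{6} (-1)^j·6!/j! = 720 - 720 + 360 - 120 + 30 - 6 + 1 = 265. Product = 18564 × 265 = 4919460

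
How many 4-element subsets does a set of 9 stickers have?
C(9,4) = 9!/(4!×5!) = 126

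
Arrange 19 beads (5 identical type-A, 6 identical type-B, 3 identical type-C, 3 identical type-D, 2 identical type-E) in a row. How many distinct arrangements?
19! / (5! × 6! × 3! × 3! × 2!) = 19554575040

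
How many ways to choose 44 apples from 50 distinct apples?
C(50,44) = 50!/(44!×6!) = 15890700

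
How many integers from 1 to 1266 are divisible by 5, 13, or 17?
⌊1266/5⌋+⌊1266/13⌋+⌊1266/17⌋ - ⌊1266/65⌋-⌊1266/85⌋-⌊1266/221⌋ + ⌊1266/1105⌋ = 253+97+74 - 19-14-5 + 1 = 387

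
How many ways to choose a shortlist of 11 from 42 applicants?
C(42,11) = 42!/(11!×31!) = 4280561376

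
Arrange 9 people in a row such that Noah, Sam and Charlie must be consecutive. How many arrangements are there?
Treat the 3 as one block: (9-3+1)! × 3! = 5040 × 6 = 30240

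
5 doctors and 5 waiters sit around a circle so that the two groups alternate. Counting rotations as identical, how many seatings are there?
Fix one of the doctors: (5-1)! ways for the remaining doctors, × 5! ways for the waiters = 24 × 120 = 2880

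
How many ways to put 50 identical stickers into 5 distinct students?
C(50+5-1, 5-1) = C(54, 4) = 316251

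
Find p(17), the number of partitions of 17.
Pentagonal recurrence p(n) = p(n-1) + p(n-2) - p(n-5) - p(n-7) + p(n-12) + p(n-15) - ... gives p(0..16) = 1, 1, 2, 3, 5, 7, 11, 15, 22, 30, 42, 56, 77, 101, 135, 176, 231. p(17) = p(16) + p(15) - p(12) - p(10) + p(5) + p(2) = 231 + 176 - 77 - 42 + 7 + 2 = 297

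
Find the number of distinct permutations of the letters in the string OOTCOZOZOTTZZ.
13! / (5! × 4! × 1! × 3!) = 360360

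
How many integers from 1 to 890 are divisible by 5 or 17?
⌊890/5⌋ + ⌊890/17⌋ - ⌊890/85⌋ = 178 + 52 - 10 = 220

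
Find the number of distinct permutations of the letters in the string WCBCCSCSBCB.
11! / (5! × 2! × 1! × 3!) = 27720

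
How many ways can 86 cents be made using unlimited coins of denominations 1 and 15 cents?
Coefficient of x^86 in 1/(1-x^1) · 1/(1-x^15). Use j coins of 15 for j = 0..⌊86/15⌋ = 5, the rest in 1s: 5 + 1 = 6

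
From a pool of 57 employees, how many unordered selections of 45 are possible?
C(57,45) = 57!/(45!×12!) = 707285522580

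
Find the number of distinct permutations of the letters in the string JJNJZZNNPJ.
10! / (3! × 1! × 2! × 4!) = 12600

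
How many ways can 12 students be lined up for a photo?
12! = 479001600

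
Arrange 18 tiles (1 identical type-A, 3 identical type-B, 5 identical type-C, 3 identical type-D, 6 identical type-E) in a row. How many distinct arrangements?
18! / (1! × 3! × 5! × 3! × 6!) = 2058376320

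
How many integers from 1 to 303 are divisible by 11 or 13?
⌊303/11⌋ + ⌊303/13⌋ - ⌊303/143⌋ = 27 + 23 - 2 = 48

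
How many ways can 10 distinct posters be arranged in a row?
10! = 3628800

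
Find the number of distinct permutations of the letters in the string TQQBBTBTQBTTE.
13! / (1! × 4! × 3! × 5!) = 360360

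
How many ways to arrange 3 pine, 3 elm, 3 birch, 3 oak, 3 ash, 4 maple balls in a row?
19! / (3! × 3! × 3! × 3! × 3! × 4!) = 651819168000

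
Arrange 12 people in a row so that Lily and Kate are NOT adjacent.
Total - adjacent = 12! - (12-1)!×2 = 479001600 - 79833600 = 399168000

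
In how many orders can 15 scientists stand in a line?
15! = 1307674368000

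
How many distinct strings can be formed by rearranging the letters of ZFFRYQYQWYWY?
12! / (2! × 1! × 1! × 2! × 4! × 2!) = 2494800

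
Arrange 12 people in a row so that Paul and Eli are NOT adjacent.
Total - adjacent = 12! - (12-1)!×2 = 479001600 - 79833600 = 399168000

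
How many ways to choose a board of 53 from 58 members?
C(58,53) = 58!/(53!×5!) = 4582116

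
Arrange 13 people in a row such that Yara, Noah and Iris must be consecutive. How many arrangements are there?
Treat the 3 as one block: (13-3+1)! × 3! = 39916800 × 6 = 239500800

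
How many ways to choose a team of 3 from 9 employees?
C(9,3) = 9!/(3!×6!) = 84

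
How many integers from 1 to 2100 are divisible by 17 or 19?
⌊2100/17⌋ + ⌊2100/19⌋ - ⌊2100/323⌋ = 123 + 110 - 6 = 227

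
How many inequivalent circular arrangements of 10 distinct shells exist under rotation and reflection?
(10-1)!/2 = 362880/2 = 181440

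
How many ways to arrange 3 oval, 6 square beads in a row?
9! / (3! × 6!) = 84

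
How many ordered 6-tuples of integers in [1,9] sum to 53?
Coefficient of x^53 in (x + x² + ... + x^9)^6. By inclusion-exclusion on dice exceeding 9: Σ_j (-1)^j C(6,j)·C(53-1-9j, 5) = C(6,0)·C(52,5) - C(6,1)·C(43,5) + C(6,2)·C(34,5) - C(6,3)·C(25,5) + C(6,4)·C(16,5) - C(6,5)·C(7,5) = 1·2598960 - 6·962598 + 15·278256 - 20·53130 + 15·4368 - 6·21 = 6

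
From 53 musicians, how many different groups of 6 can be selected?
C(53,6) = 53!/(6!×47!) = 22957480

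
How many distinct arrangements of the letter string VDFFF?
5! / (1! × 1! × 3!) = 20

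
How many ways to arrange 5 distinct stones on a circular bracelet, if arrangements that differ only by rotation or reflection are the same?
(5-1)!/2 = 24/2 = 12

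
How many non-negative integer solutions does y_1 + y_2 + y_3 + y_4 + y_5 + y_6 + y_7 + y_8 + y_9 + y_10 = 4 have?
C(4+10-1, 10-1) = C(13, 9) = 715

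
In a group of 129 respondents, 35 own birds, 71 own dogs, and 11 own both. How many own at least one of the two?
|A∪B| = |A| + |B| - |A∩B| = 35 + 71 - 11 = 95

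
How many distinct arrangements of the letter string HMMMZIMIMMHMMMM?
15! / (1! × 10! × 2! × 2!) = 90090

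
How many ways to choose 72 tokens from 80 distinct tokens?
C(80,72) = 80!/(72!×8!) = 28987537150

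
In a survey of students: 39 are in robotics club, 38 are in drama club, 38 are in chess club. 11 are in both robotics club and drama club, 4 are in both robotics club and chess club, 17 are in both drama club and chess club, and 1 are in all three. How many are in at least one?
|A∪B∪C| = 39+38+38-11-4-17+1 = 84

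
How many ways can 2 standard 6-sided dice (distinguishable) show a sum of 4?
Coefficient of x^4 in (x + x² + ... + x^6)^2. By inclusion-exclusion on dice exceeding 6: Σ_j (-1)^j C(2,j)·C(4-1-6j, 1) = C(2,0)·C(3,1) = 1·3 = 3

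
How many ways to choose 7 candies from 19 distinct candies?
C(19,7) = 19!/(7!×12!) = 50388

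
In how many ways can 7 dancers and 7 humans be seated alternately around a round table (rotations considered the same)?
Fix one of the dancers: (7-1)! ways for the remaining dancers, × 7! ways for the humans = 720 × 5040 = 3628800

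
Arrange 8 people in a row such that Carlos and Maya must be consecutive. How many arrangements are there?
Treat the 2 as one block: (8-2+1)! × 2! = 5040 × 2 = 10080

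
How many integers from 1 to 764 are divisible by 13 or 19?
⌊764/13⌋ + ⌊764/19⌋ - ⌊764/247⌋ = 58 + 40 - 3 = 95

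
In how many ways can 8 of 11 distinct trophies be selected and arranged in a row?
P(11,8) = 11!/(11-8)! = 6652800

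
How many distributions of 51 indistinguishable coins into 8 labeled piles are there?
C(51+8-1, 8-1) = C(58, 7) = 300674088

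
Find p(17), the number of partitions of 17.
Pentagonal recurrence p(n) = p(n-1) + p(n-2) - p(n-5) - p(n-7) + p(n-12) + p(n-15) - ... gives p(0..16) = 1, 1, 2, 3, 5, 7, 11, 15, 22, 30, 42, 56, 77, 101, 135, 176, 231. p(17) = p(16) + p(15) - p(12) - p(10) + p(5) + p(2) = 231 + 176 - 77 - 42 + 7 + 2 = 297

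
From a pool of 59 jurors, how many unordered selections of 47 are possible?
C(59,47) = 59!/(47!×12!) = 1119487075980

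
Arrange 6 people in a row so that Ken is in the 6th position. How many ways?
Fix one position: (6-1)! = 120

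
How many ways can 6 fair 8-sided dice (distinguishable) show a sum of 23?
Coefficient of x^23 in (x + x² + ... + x^8)^6. By inclusion-exclusion on dice exceeding 8: Σ_j (-1)^j C(6,j)·C(23-1-8j, 5) = C(6,0)·C(22,5) - C(6,1)·C(14,5) + C(6,2)·C(6,5) = 1·26334 - 6·2002 + 15·6 = 14412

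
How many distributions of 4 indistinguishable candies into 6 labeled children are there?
C(4+6-1, 6-1) = C(9, 5) = 126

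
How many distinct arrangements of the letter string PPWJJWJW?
8! / (2! × 3! × 3!) = 560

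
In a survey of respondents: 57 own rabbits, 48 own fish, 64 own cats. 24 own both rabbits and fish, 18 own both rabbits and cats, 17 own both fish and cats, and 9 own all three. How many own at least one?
|A∪B∪C| = 57+48+64-24-18-17+9 = 119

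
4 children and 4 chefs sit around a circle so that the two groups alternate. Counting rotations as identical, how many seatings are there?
Fix one of the children: (4-1)! ways for the remaining children, × 4! ways for the chefs = 6 × 24 = 144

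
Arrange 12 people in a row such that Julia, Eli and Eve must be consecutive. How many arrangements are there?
Treat the 3 as one block: (12-3+1)! × 3! = 3628800 × 6 = 21772800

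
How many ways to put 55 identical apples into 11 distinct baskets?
C(55+11-1, 11-1) = C(65, 10) = 179013799328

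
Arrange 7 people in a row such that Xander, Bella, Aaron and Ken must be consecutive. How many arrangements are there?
Treat the 4 as one block: (7-4+1)! × 4! = 24 × 24 = 576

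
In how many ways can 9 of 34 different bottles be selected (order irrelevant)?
C(34,9) = 34!/(9!×25!) = 52451256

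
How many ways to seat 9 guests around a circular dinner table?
Circular: fix one position, arrange the rest. (9-1)! = 40320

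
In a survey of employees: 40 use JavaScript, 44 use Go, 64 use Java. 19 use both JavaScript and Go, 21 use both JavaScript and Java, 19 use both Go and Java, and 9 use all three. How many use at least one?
|A∪B∪C| = 40+44+64-19-21-19+9 = 98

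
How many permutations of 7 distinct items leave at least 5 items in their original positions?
Exactly j fixed points: C(7,j)·!(7-j); sum over j ≥ 5 (derangement numbers via !m = (m-1)·(!(m-1) + !(m-2)): !0..!2 = 1, 0, 1). Σ_{j=5}^{7} C(7,j)·!(7-j) = C(7,5)·!2 + C(7,6)·!1 + C(7,7)·!0 = 21·1 + 7·0 + 1·1 = 22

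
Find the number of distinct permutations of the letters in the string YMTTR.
5! / (2! × 1! × 1! × 1!) = 60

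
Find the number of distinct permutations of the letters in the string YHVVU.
5! / (1! × 2! × 1! × 1!) = 60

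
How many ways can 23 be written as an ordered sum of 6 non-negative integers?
C(23+6-1, 6-1) = C(28, 5) = 98280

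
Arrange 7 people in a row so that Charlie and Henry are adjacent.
Treat as block: (7-1)! × 2! = 720 × 2 = 1440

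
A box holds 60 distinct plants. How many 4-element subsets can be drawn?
C(60,4) = 60!/(4!×56!) = 487635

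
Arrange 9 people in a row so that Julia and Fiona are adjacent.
Treat as block: (9-1)! × 2! = 40320 × 2 = 80640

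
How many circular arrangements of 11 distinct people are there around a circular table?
Circular: fix one position, arrange the rest. (11-1)! = 3628800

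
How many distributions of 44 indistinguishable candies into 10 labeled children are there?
C(44+10-1, 10-1) = C(53, 9) = 4431613550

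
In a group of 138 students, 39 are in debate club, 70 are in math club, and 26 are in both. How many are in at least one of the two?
|A∪B| = |A| + |B| - |A∩B| = 39 + 70 - 26 = 83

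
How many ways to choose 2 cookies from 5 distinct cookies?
C(5,2) = 5!/(2!×3!) = 10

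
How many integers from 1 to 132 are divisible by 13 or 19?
⌊132/13⌋ + ⌊132/19⌋ - ⌊132/247⌋ = 10 + 6 - 0 = 16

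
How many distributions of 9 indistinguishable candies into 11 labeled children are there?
C(9+11-1, 11-1) = C(19, 10) = 92378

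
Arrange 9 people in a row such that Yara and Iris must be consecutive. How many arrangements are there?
Treat the 2 as one block: (9-2+1)! × 2! = 40320 × 2 = 80640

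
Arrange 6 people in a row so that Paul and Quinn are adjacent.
Treat as block: (6-1)! × 2! = 120 × 2 = 240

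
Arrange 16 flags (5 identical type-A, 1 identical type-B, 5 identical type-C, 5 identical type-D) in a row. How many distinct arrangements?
16! / (5! × 1! × 5! × 5!) = 12108096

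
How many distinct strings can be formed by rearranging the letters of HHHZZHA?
7! / (1! × 2! × 4!) = 105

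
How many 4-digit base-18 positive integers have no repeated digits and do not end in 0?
Last digit: 17 nonzero choices. First digit: 16 (nonzero, ≠last). Middle 2: P(16,2) = 240. Total = 65280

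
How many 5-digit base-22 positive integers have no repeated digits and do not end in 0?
Last digit: 21 nonzero choices. First digit: 20 (nonzero, ≠last). Middle 3: P(20,3) = 6840. Total = 2872800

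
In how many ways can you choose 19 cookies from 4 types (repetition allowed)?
C(19+4-1, 4-1) = C(22, 3) = 1540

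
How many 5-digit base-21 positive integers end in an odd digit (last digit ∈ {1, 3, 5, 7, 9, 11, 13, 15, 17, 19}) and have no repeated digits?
Last∈{1,3,5,7,9,11,13,15,17,19}. Last=0: 0. Last nonzero: 10×19×P(19,3) = 1104660. Total = 1104660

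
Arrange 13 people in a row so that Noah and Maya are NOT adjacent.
Total - adjacent = 13! - (13-1)!×2 = 6227020800 - 958003200 = 5269017600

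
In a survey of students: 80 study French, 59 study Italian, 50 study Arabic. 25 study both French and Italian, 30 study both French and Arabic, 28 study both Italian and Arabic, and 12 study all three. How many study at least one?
|A∪B∪C| = 80+59+50-25-30-28+12 = 118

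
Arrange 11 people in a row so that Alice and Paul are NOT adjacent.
Total - adjacent = 11! - (11-1)!×2 = 39916800 - 7257600 = 32659200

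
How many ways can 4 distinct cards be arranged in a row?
4! = 24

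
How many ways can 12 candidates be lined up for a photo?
12! = 479001600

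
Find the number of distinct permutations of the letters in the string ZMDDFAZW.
8! / (1! × 1! × 1! × 1! × 2! × 2!) = 10080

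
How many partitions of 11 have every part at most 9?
Let r_j(i) = number of partitions of i into parts ≤ j, for i = 0..11. r_1(i) = 1 for all i; r_j(i) = r_{j-1}(i) + r_j(i-j). Rows j = 2..9: ≤2: 1 1 2 2 3 3 4 4 5 5 6 6; ≤3: 1 1 2 3 4 5 7 8 10 12 14 16; ≤4: 1 1 2 3 5 6 9 11 15 18 23 27; ≤5: 1 1 2 3 5 7 10 13 18 23 30 37; ≤6: 1 1 2 3 5 7 11 14 20 26 35 44; ≤7: 1 1 2 3 5 7 11 15 21 28 38 49; ≤8: 1 1 2 3 5 7 11 15 22 29 40 52; ≤9: 1 1 2 3 5 7 11 15 22 30 41 54. r_9(11) = 54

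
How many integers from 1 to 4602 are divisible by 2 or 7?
⌊4602/2⌋ + ⌊4602/7⌋ - ⌊4602/14⌋ = 2301 + 657 - 328 = 2630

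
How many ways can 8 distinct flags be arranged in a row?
8! = 40320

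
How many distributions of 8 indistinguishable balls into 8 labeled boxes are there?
C(8+8-1, 8-1) = C(15, 7) = 6435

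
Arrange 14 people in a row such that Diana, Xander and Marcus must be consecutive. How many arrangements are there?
Treat the 3 as one block: (14-3+1)! × 3! = 479001600 × 6 = 2874009600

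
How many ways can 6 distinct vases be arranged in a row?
6! = 720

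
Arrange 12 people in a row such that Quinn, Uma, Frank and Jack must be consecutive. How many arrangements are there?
Treat the 4 as one block: (12-4+1)! × 4! = 362880 × 24 = 8709120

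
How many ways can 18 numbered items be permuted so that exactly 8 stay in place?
Choose the 8 fixed points C(18,8) = 43758, derange the rest: !10 = Σ_{j=0}^{10} (-1)^j·10!/j! = 3628800 - 3628800 + 1814400 - 604800 + 151200 - 30240 + 5040 - 720 + 90 - 10 + 1 = 1334961. Product = 43758 × 1334961 = 58415223438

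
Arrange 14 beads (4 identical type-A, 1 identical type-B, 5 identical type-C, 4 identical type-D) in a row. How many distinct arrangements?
14! / (4! × 1! × 5! × 4!) = 1261260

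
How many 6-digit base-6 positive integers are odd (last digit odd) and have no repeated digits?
Last∈{1,3,5}. Last=0: 0. Last nonzero: 3×4×P(4,4) = 288. Total = 288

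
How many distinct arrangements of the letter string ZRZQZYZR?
8! / (1! × 2! × 4! × 1!) = 840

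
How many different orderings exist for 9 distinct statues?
9! = 362880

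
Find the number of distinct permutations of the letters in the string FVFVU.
5! / (2! × 1! × 2!) = 30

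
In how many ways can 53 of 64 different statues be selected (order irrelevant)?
C(64,53) = 64!/(53!×11!) = 743595781824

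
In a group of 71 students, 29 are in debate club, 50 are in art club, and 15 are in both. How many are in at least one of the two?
|A∪B| = |A| + |B| - |A∩B| = 29 + 50 - 15 = 64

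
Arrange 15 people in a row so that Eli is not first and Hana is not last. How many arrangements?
By inclusion-exclusion: 15! - 2×(15-1)! + (15-2)! = 1307674368000 - 174356582400 + 6227020800 = 1139544806400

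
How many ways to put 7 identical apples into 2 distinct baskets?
C(7+2-1, 2-1) = C(8, 1) = 8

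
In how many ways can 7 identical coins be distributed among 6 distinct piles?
C(7+6-1, 6-1) = C(12, 5) = 792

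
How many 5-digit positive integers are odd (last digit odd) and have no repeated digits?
Last∈{1,3,5,7,9}. Last=0: 0. Last nonzero: 5×8×P(8,3) = 13440. Total = 13440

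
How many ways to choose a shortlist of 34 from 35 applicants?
C(35,34) = 35!/(34!×1!) = 35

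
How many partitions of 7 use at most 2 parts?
By conjugation, equals partitions of 7 into parts ≤ 2. Let r_j(i) = number of partitions of i into parts ≤ j, for i = 0..7. r_1(i) = 1 for all i; r_j(i) = r_{j-1}(i) + r_j(i-j). Rows j = 2..2: ≤2: 1 1 2 2 3 3 4 4. r_2(7) = 4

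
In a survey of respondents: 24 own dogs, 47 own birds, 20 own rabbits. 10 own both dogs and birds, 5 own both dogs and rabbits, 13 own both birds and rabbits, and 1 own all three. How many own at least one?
|A∪B∪C| = 24+47+20-10-5-13+1 = 64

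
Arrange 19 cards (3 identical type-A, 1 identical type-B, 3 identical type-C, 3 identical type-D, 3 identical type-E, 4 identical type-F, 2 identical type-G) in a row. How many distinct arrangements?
19! / (3! × 1! × 3! × 3! × 3! × 4! × 2!) = 1955457504000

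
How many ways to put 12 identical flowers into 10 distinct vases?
C(12+10-1, 10-1) = C(21, 9) = 293930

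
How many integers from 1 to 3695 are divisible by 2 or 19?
⌊3695/2⌋ + ⌊3695/19⌋ - ⌊3695/38⌋ = 1847 + 194 - 97 = 1944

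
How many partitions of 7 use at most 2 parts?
By conjugation, equals partitions of 7 into parts ≤ 2. Let r_j(i) = number of partitions of i into parts ≤ j, for i = 0..7. r_1(i) = 1 for all i; r_j(i) = r_{j-1}(i) + r_j(i-j). Rows j = 2..2: ≤2: 1 1 2 2 3 3 4 4. r_2(7) = 4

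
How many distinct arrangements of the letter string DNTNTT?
6! / (2! × 1! × 3!) = 60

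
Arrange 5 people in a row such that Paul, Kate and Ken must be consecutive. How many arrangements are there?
Treat the 3 as one block: (5-3+1)! × 3! = 6 × 6 = 36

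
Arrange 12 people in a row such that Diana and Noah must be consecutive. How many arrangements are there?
Treat the 2 as one block: (12-2+1)! × 2! = 39916800 × 2 = 79833600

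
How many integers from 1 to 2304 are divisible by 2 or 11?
⌊2304/2⌋ + ⌊2304/11⌋ - ⌊2304/22⌋ = 1152 + 209 - 104 = 1257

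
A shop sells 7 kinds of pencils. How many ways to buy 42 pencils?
C(42+7-1, 7-1) = C(48, 6) = 12271512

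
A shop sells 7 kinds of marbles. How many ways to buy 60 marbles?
C(60+7-1, 7-1) = C(66, 6) = 90858768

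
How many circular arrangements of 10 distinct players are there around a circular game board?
Circular: fix one position, arrange the rest. (10-1)! = 362880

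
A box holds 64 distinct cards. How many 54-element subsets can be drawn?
C(64,54) = 64!/(54!×10!) = 151473214816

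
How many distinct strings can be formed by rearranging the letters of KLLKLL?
6! / (4! × 2!) = 15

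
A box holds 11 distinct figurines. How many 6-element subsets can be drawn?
C(11,6) = 11!/(6!×5!) = 462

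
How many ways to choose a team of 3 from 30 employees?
C(30,3) = 30!/(3!×27!) = 4060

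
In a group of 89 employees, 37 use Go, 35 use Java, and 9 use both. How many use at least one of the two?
|A∪B| = |A| + |B| - |A∩B| = 37 + 35 - 9 = 63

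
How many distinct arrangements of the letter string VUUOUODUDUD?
11! / (3! × 2! × 1! × 5!) = 27720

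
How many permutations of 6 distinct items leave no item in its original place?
!6 = Σ_{j=0}^{6} (-1)^j·6!/j! = 720 - 720 + 360 - 120 + 30 - 6 + 1 = 265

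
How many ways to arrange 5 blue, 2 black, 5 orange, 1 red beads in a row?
13! / (5! × 2! × 5! × 1!) = 216216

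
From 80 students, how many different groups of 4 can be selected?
C(80,4) = 80!/(4!×76!) = 1581580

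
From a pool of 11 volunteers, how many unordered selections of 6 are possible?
C(11,6) = 11!/(6!×5!) = 462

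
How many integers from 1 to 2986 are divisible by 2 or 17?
⌊2986/2⌋ + ⌊2986/17⌋ - ⌊2986/34⌋ = 1493 + 175 - 87 = 1581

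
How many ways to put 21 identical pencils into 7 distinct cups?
C(21+7-1, 7-1) = C(27, 6) = 296010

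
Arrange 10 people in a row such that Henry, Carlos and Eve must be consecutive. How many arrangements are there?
Treat the 3 as one block: (10-3+1)! × 3! = 40320 × 6 = 241920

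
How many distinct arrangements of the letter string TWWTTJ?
6! / (2! × 3! × 1!) = 60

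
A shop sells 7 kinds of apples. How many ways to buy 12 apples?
C(12+7-1, 7-1) = C(18, 6) = 18564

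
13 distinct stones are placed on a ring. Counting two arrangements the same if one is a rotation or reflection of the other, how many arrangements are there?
(13-1)!/2 = 479001600/2 = 239500800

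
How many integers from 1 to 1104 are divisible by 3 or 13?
⌊1104/3⌋ + ⌊1104/13⌋ - ⌊1104/39⌋ = 368 + 84 - 28 = 424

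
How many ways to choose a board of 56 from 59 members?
C(59,56) = 59!/(56!×3!) = 32509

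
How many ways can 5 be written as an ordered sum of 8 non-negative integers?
C(5+8-1, 8-1) = C(12, 7) = 792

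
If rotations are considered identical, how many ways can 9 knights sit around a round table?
Circular: fix one position, arrange the rest. (9-1)! = 40320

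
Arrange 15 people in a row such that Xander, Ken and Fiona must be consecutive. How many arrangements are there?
Treat the 3 as one block: (15-3+1)! × 3! = 6227020800 × 6 = 37362124800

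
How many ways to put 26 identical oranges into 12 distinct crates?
C(26+12-1, 12-1) = C(37, 11) = 854992152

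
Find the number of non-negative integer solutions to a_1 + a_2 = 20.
C(20+2-1, 2-1) = C(21, 1) = 21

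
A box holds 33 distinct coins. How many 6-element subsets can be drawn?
C(33,6) = 33!/(6!×27!) = 1107568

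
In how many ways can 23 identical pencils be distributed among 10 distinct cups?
C(23+10-1, 10-1) = C(32, 9) = 28048800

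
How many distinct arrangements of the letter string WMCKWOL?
7! / (1! × 1! × 1! × 2! × 1! × 1!) = 2520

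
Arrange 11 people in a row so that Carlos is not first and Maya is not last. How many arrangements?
By inclusion-exclusion: 11! - 2×(11-1)! + (11-2)! = 39916800 - 7257600 + 362880 = 33022080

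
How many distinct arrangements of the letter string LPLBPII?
7! / (2! × 2! × 1! × 2!) = 630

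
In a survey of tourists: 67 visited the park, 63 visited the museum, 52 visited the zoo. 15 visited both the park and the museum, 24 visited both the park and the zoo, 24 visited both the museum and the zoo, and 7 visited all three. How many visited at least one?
|A∪B∪C| = 67+63+52-15-24-24+7 = 126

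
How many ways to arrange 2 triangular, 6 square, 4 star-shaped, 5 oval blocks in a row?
17! / (2! × 6! × 4! × 5!) = 85765680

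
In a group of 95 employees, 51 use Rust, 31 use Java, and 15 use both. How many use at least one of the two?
|A∪B| = |A| + |B| - |A∩B| = 51 + 31 - 15 = 67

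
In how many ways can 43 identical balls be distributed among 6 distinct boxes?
C(43+6-1, 6-1) = C(48, 5) = 1712304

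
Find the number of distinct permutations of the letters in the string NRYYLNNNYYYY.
12! / (6! × 1! × 1! × 4!) = 27720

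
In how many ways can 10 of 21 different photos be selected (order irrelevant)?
C(21,10) = 21!/(10!×11!) = 352716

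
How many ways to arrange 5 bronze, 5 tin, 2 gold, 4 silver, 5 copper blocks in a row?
21! / (5! × 5! × 2! × 4! × 5!) = 615969113760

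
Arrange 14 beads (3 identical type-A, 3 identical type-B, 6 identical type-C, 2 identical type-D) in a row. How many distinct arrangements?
14! / (3! × 3! × 6! × 2!) = 1681680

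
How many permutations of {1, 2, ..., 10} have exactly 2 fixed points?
Choose the 2 fixed points C(10,2) = 45, derange the rest: !8 = Σ_{j=0}^{8} (-1)^j·8!/j! = 40320 - 40320 + 20160 - 6720 + 1680 - 336 + 56 - 8 + 1 = 14833. Product = 45 × 14833 = 667485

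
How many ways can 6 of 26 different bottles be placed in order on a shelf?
P(26,6) = 26!/(26-6)! = 165765600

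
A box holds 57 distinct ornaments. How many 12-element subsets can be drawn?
C(57,12) = 57!/(12!×45!) = 707285522580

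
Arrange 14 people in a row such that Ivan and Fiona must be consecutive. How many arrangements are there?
Treat the 2 as one block: (14-2+1)! × 2! = 6227020800 × 2 = 12454041600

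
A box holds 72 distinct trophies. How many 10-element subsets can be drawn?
C(72,10) = 72!/(10!×62!) = 536211932256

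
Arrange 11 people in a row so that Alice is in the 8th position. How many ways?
Fix one position: (11-1)! = 3628800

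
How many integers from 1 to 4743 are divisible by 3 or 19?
⌊4743/3⌋ + ⌊4743/19⌋ - ⌊4743/57⌋ = 1581 + 249 - 83 = 1747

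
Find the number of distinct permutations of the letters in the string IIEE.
4! / (2! × 2!) = 6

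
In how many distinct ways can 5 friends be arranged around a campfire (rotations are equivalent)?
Circular: fix one position, arrange the rest. (5-1)! = 24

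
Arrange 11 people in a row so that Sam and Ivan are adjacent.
Treat as block: (11-1)! × 2! = 3628800 × 2 = 7257600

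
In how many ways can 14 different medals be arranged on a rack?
14! = 87178291200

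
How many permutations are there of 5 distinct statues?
5! = 120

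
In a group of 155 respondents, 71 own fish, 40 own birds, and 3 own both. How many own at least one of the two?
|A∪B| = |A| + |B| - |A∩B| = 71 + 40 - 3 = 108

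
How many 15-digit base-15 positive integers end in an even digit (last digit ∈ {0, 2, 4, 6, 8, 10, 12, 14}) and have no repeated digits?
Last∈{0,2,4,6,8,10,12,14}. Last=0: 87178291200. Last nonzero: 7×13×P(13,13) = 566658892800. Total = 653837184000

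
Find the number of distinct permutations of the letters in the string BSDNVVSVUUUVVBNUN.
17! / (5! × 1! × 3! × 2! × 2! × 4!) = 5145940800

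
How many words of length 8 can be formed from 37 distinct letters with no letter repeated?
P(37,8) = 37!/(37-8)! = 1556675366400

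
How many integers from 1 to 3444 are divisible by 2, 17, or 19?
⌊3444/2⌋+⌊3444/17⌋+⌊3444/19⌋ - ⌊3444/34⌋-⌊3444/38⌋-⌊3444/323⌋ + ⌊3444/646⌋ = 1722+202+181 - 101-90-10 + 5 = 1909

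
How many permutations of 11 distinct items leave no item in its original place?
!11 = Σ_{j=0}^{11} (-1)^j·11!/j! = 39916800 - 39916800 + 19958400 - 6652800 + 1663200 - 332640 + 55440 - 7920 + 990 - 110 + 11 - 1 = 14684570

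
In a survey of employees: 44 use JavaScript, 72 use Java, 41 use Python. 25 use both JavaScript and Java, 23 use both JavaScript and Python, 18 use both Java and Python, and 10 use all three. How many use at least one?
|A∪B∪C| = 44+72+41-25-23-18+10 = 101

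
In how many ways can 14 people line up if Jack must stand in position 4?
Fix one position: (14-1)! = 6227020800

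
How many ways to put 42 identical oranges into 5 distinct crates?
C(42+5-1, 5-1) = C(46, 4) = 163185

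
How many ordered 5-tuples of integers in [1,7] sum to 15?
Coefficient of x^15 in (x + x² + ... + x^7)^5. By inclusion-exclusion on dice exceeding 7: Σ_j (-1)^j C(5,j)·C(15-1-7j, 4) = C(5,0)·C(14,4) - C(5,1)·C(7,4) = 1·1001 - 5·35 = 826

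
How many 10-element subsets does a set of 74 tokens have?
C(74,10) = 74!/(10!×64!) = 718406958841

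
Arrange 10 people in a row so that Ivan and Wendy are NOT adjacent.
Total - adjacent = 10! - (10-1)!×2 = 3628800 - 725760 = 2903040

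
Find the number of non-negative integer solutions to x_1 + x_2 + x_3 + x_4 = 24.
C(24+4-1, 4-1) = C(27, 3) = 2925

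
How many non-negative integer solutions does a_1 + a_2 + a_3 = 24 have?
C(24+3-1, 3-1) = C(26, 2) = 325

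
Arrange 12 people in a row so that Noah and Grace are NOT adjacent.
Total - adjacent = 12! - (12-1)!×2 = 479001600 - 79833600 = 399168000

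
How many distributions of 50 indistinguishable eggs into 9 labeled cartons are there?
C(50+9-1, 9-1) = C(58, 8) = 1916797311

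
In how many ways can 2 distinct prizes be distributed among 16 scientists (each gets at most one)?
P(16,2) = 16!/(16-2)! = 240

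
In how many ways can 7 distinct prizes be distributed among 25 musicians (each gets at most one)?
P(25,7) = 25!/(25-7)! = 2422728000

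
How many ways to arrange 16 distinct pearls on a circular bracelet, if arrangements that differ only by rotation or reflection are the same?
(16-1)!/2 = 1307674368000/2 = 653837184000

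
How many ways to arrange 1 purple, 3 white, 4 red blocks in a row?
8! / (1! × 3! × 4!) = 280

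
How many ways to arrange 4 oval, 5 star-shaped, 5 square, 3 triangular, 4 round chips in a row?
21! / (4! × 5! × 5! × 3! × 4!) = 1026615189600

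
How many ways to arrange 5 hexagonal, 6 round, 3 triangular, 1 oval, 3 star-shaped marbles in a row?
18! / (5! × 6! × 3! × 1! × 3!) = 2058376320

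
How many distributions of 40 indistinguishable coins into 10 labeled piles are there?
C(40+10-1, 10-1) = C(49, 9) = 2054455634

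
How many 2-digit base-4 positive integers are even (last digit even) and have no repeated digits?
Last∈{0,2}. Last=0: 3. Last nonzero: 1×2×P(2,0) = 2. Total = 5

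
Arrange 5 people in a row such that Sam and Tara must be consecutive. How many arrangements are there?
Treat the 2 as one block: (5-2+1)! × 2! = 24 × 2 = 48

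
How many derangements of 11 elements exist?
!11 = Σ_{j=0}^{11} (-1)^j·11!/j! = 39916800 - 39916800 + 19958400 - 6652800 + 1663200 - 332640 + 55440 - 7920 + 990 - 110 + 11 - 1 = 14684570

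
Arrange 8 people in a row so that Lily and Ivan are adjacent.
Treat as block: (8-1)! × 2! = 5040 × 2 = 10080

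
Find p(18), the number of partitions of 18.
Pentagonal recurrence p(n) = p(n-1) + p(n-2) - p(n-5) - p(n-7) + p(n-12) + p(n-15) - ... gives p(0..17) = 1, 1, 2, 3, 5, 7, 11, 15, 22, 30, 42, 56, 77, 101, 135, 176, 231, 297. p(18) = p(17) + p(16) - p(13) - p(11) + p(6) + p(3) = 297 + 231 - 101 - 56 + 11 + 3 = 385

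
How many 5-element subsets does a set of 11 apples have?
C(11,5) = 11!/(5!×6!) = 462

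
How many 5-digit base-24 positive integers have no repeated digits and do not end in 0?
Last digit: 23 nonzero choices. First digit: 22 (nonzero, ≠last). Middle 3: P(22,3) = 9240. Total = 4675440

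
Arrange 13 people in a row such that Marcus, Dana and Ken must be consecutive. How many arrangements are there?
Treat the 3 as one block: (13-3+1)! × 3! = 39916800 × 6 = 239500800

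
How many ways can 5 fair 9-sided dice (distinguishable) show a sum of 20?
Coefficient of x^20 in (x + x² + ... + x^9)^5. By inclusion-exclusion on dice exceeding 9: Σ_j (-1)^j C(5,j)·C(20-1-9j, 4) = C(5,0)·C(19,4) - C(5,1)·C(10,4) = 1·3876 - 5·210 = 2826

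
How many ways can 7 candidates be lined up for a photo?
7! = 5040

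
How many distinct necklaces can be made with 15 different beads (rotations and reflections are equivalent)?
(15-1)!/2 = 87178291200/2 = 43589145600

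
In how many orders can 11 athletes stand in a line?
11! = 39916800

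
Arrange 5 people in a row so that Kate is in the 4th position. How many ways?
Fix one position: (5-1)! = 24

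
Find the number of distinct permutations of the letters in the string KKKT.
4! / (3! × 1!) = 4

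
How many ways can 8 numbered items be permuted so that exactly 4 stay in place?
Choose the 4 fixed points C(8,4) = 70, derange the rest: !4 = Σ_{j=0}^{4} (-1)^j·4!/j! = 24 - 24 + 12 - 4 + 1 = 9. Product = 70 × 9 = 630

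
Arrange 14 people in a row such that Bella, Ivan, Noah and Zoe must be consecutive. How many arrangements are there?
Treat the 4 as one block: (14-4+1)! × 4! = 39916800 × 24 = 958003200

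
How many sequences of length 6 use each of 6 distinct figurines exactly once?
6! = 720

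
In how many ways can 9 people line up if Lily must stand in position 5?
Fix one position: (9-1)! = 40320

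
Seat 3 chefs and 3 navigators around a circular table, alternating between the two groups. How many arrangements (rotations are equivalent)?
Fix one of the chefs: (3-1)! ways for the remaining chefs, × 3! ways for the navigators = 2 × 6 = 12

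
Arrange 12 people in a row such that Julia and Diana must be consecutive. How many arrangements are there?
Treat the 2 as one block: (12-2+1)! × 2! = 39916800 × 2 = 79833600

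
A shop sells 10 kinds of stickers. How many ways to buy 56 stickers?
C(56+10-1, 10-1) = C(65, 9) = 31966749880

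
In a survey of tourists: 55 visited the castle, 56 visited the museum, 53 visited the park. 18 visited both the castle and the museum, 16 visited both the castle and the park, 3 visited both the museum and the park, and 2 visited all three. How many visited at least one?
|A∪B∪C| = 55+56+53-18-16-3+2 = 129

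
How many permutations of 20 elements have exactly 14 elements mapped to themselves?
Choose the 14 fixed points C(20,14) = 38760, derange the rest: !6 = Σ_{j=0}^{6} (-1)^j·6!/j! = 720 - 720 + 360 - 120 + 30 - 6 + 1 = 265. Product = 38760 × 265 = 10271400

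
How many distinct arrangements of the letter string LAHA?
4! / (1! × 1! × 2!) = 12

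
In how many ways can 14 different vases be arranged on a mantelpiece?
14! = 87178291200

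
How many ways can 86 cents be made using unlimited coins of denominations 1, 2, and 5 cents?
Coefficient of x^86 in 1/(1-x^1) · 1/(1-x^2) · 1/(1-x^5). Case on j = number of 5-cent coins (j = 0..17); remainder r = 86 - 5j is made from {1,2} in ⌊r/2⌋+1 ways. r = 86, 81, 76, 71, 66, 61, 56, 51, 46, 41, 36, 31, 26, 21, 16, 11, 6, 1 → 44 + 41 + 39 + 36 + 34 + 31 + 29 + 26 + 24 + 21 + 19 + 16 + 14 + 11 + 9 + 6 + 4 + 1 = 405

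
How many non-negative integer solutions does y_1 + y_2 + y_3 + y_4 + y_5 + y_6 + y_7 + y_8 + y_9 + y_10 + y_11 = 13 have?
C(13+11-1, 11-1) = C(23, 10) = 1144066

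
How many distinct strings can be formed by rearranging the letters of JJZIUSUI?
8! / (1! × 2! × 1! × 2! × 2!) = 5040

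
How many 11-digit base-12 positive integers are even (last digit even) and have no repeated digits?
Last∈{0,2,4,6,8,10}. Last=0: 39916800. Last nonzero: 5×10×P(10,9) = 181440000. Total = 221356800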